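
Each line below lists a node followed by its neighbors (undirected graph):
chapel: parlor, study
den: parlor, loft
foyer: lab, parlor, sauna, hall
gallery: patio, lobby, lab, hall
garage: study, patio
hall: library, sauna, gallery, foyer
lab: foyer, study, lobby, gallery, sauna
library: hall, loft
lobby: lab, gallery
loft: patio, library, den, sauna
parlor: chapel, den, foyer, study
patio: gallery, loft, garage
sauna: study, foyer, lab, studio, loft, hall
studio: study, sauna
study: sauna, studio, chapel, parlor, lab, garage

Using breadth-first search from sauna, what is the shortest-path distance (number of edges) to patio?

Level 0: sauna
Level 1: foyer, hall, lab, loft, studio, study
Level 2: chapel, den, gallery, garage, library, lobby, parlor, patio
patio first appears at level 2.

2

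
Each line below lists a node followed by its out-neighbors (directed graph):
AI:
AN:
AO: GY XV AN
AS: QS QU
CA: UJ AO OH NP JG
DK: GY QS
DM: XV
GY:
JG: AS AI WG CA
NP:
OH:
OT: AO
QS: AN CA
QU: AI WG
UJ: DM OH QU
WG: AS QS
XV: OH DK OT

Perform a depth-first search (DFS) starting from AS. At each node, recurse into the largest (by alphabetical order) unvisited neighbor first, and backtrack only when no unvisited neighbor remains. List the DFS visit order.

Visit AS
AS → QU
QU → WG
WG → QS
QS → CA
CA → UJ
UJ → OH
UJ → DM
DM → XV
XV → OT
OT → AO
AO → GY
AO → AN
XV → DK
CA → NP
CA → JG
JG → AI

AS → QU → WG → QS → CA → UJ → OH → DM → XV → OT → AO → GY → AN → DK → NP → JG → AI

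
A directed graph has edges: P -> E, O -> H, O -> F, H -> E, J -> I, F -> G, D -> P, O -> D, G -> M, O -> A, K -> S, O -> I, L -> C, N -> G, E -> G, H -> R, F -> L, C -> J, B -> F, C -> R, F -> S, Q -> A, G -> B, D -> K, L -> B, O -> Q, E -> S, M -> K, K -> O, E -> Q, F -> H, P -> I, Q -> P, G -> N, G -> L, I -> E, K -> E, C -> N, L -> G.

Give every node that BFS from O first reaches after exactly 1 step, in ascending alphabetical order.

Level 0: O
Level 1: A, D, F, H, I, Q
Level 2: E, G, K, L, P, R, S
Level 3: B, C, M, N
Level 4: J

A, D, F, H, I, Q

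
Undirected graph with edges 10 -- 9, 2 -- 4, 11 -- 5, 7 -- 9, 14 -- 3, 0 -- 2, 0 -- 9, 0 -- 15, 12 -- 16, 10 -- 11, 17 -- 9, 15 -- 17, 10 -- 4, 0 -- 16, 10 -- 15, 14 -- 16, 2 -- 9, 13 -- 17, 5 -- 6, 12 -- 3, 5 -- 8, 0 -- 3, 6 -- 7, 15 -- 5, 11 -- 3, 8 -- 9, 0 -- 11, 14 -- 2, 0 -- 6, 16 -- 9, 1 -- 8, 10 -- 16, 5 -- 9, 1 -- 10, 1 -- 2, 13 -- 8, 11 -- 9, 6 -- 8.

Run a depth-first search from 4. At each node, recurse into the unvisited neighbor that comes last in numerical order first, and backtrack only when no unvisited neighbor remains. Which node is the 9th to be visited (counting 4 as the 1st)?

17

Visit 4
4 → 10
10 → 16
16 → 14
14 → 3
3 → 12
3 → 11
11 → 9
9 → 17
17 → 15
15 → 5
5 → 8
8 → 13
8 → 6
6 → 7
6 → 0
0 → 2
2 → 1

Visit order: 4, 10, 16, 14, 3, 12, 11, 9, 17, 15, 5, 8, 13, 6, 7, 0, 2, 1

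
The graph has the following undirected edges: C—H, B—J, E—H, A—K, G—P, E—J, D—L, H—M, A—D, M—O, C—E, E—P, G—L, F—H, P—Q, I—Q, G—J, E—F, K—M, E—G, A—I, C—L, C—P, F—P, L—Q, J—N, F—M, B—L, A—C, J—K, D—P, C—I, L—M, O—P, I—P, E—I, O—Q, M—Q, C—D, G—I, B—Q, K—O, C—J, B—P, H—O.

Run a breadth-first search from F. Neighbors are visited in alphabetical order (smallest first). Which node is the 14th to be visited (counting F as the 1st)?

Visit F; enqueue E, H, M, P → queue [E, H, M, P]
Visit E; enqueue C, G, I, J → queue [H, M, P, C, G, I, J]
Visit H; enqueue O → queue [M, P, C, G, I, J, O]
Visit M; enqueue K, L, Q → queue [P, C, G, I, J, O, K, L, Q]
Visit P; enqueue B, D → queue [C, G, I, J, O, K, L, Q, B, D]
Visit C; enqueue A → queue [G, I, J, O, K, L, Q, B, D, A]
Visit G → queue [I, J, O, K, L, Q, B, D, A]
Visit I → queue [J, O, K, L, Q, B, D, A]
Visit J; enqueue N → queue [O, K, L, Q, B, D, A, N]
Visit O → queue [K, L, Q, B, D, A, N]
Visit K → queue [L, Q, B, D, A, N]
Visit L → queue [Q, B, D, A, N]
Visit Q → queue [B, D, A, N]
Visit B → queue [D, A, N]
Visit D → queue [A, N]
Visit A → queue [N]
Visit N → queue []

Visit order: F, E, H, M, P, C, G, I, J, O, K, L, Q, B, D, A, N

B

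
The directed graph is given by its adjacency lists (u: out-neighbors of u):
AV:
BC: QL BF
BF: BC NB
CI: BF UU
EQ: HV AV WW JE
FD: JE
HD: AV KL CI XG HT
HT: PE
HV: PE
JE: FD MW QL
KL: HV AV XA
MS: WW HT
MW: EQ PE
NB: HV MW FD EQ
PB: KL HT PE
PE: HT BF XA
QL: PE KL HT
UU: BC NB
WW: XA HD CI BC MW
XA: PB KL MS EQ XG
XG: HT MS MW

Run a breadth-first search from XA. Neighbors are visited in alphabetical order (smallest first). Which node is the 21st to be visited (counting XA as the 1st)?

NB

Visit XA; enqueue EQ, KL, MS, PB, XG → queue [EQ, KL, MS, PB, XG]
Visit EQ; enqueue AV, HV, JE, WW → queue [KL, MS, PB, XG, AV, HV, JE, WW]
Visit KL → queue [MS, PB, XG, AV, HV, JE, WW]
Visit MS; enqueue HT → queue [PB, XG, AV, HV, JE, WW, HT]
Visit PB; enqueue PE → queue [XG, AV, HV, JE, WW, HT, PE]
Visit XG; enqueue MW → queue [AV, HV, JE, WW, HT, PE, MW]
Visit AV → queue [HV, JE, WW, HT, PE, MW]
Visit HV → queue [JE, WW, HT, PE, MW]
Visit JE; enqueue FD, QL → queue [WW, HT, PE, MW, FD, QL]
Visit WW; enqueue BC, CI, HD → queue [HT, PE, MW, FD, QL, BC, CI, HD]
Visit HT → queue [PE, MW, FD, QL, BC, CI, HD]
Visit PE; enqueue BF → queue [MW, FD, QL, BC, CI, HD, BF]
Visit MW → queue [FD, QL, BC, CI, HD, BF]
Visit FD → queue [QL, BC, CI, HD, BF]
Visit QL → queue [BC, CI, HD, BF]
Visit BC → queue [CI, HD, BF]
Visit CI; enqueue UU → queue [HD, BF, UU]
Visit HD → queue [BF, UU]
Visit BF; enqueue NB → queue [UU, NB]
Visit UU → queue [NB]
Visit NB → queue []

Visit order: XA, EQ, KL, MS, PB, XG, AV, HV, JE, WW, HT, PE, MW, FD, QL, BC, CI, HD, BF, UU, NB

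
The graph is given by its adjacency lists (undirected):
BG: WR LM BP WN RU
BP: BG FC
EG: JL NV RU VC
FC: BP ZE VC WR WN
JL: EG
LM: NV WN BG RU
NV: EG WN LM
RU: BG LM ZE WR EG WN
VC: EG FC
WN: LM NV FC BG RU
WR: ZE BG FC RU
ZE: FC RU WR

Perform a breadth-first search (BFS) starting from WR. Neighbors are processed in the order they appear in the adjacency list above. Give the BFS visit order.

Visit WR; enqueue ZE, BG, FC, RU → queue [ZE, BG, FC, RU]
Visit ZE → queue [BG, FC, RU]
Visit BG; enqueue LM, BP, WN → queue [FC, RU, LM, BP, WN]
Visit FC; enqueue VC → queue [RU, LM, BP, WN, VC]
Visit RU; enqueue EG → queue [LM, BP, WN, VC, EG]
Visit LM; enqueue NV → queue [BP, WN, VC, EG, NV]
Visit BP → queue [WN, VC, EG, NV]
Visit WN → queue [VC, EG, NV]
Visit VC → queue [EG, NV]
Visit EG; enqueue JL → queue [NV, JL]
Visit NV → queue [JL]
Visit JL → queue []

WR, ZE, BG, FC, RU, LM, BP, WN, VC, EG, NV, JL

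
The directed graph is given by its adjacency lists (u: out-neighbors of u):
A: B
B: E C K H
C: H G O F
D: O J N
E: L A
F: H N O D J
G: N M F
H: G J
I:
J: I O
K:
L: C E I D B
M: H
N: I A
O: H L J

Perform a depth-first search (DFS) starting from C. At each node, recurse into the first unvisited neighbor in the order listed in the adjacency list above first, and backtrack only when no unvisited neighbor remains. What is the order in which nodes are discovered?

Visit C
C → H
H → G
G → N
N → I
N → A
A → B
B → E
E → L
L → D
D → O
O → J
B → K
G → M
G → F

C H G N I A B E L D O J K M F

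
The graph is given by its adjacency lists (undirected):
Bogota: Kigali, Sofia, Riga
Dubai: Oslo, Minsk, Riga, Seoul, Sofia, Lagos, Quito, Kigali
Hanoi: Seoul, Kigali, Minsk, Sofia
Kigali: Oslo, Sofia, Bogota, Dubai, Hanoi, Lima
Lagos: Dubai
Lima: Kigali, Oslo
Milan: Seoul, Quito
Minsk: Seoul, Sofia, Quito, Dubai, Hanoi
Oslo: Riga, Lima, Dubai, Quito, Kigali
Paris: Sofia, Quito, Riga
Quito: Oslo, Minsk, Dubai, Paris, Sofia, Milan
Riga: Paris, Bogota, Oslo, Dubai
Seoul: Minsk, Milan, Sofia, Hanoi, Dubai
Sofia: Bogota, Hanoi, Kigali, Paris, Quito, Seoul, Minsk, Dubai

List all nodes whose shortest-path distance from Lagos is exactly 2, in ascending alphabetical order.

Kigali, Minsk, Oslo, Quito, Riga, Seoul, Sofia

Level 0: Lagos
Level 1: Dubai
Level 2: Kigali, Minsk, Oslo, Quito, Riga, Seoul, Sofia
Level 3: Bogota, Hanoi, Lima, Milan, Paris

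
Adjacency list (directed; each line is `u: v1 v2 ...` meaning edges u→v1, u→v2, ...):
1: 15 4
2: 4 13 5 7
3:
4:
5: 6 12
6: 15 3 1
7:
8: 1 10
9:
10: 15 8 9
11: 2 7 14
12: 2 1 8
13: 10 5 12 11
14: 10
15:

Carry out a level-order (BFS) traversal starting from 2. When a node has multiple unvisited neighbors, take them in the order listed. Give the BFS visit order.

2 → 4 → 13 → 5 → 7 → 10 → 12 → 11 → 6 → 15 → 8 → 9 → 1 → 14 → 3

Visit 2; enqueue 4, 13, 5, 7 → queue [4, 13, 5, 7]
Visit 4 → queue [13, 5, 7]
Visit 13; enqueue 10, 12, 11 → queue [5, 7, 10, 12, 11]
Visit 5; enqueue 6 → queue [7, 10, 12, 11, 6]
Visit 7 → queue [10, 12, 11, 6]
Visit 10; enqueue 15, 8, 9 → queue [12, 11, 6, 15, 8, 9]
Visit 12; enqueue 1 → queue [11, 6, 15, 8, 9, 1]
Visit 11; enqueue 14 → queue [6, 15, 8, 9, 1, 14]
Visit 6; enqueue 3 → queue [15, 8, 9, 1, 14, 3]
Visit 15 → queue [8, 9, 1, 14, 3]
Visit 8 → queue [9, 1, 14, 3]
Visit 9 → queue [1, 14, 3]
Visit 1 → queue [14, 3]
Visit 14 → queue [3]
Visit 3 → queue []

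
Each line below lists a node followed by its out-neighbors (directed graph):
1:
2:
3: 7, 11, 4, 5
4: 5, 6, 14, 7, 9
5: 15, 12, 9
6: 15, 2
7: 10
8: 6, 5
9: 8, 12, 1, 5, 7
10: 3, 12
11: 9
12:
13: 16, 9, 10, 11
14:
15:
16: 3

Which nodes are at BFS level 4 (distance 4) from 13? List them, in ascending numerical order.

Level 0: 13
Level 1: 9, 10, 11, 16
Level 2: 1, 3, 5, 7, 8, 12
Level 3: 4, 6, 15
Level 4: 2, 14

2, 14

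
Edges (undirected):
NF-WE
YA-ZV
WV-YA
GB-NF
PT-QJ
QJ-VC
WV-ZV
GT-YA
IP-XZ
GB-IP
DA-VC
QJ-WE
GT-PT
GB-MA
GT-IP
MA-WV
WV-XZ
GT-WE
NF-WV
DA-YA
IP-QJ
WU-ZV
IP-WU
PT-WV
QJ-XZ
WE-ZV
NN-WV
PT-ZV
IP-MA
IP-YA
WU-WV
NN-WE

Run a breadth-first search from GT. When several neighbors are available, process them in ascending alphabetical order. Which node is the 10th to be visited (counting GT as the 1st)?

Visit GT; enqueue IP, PT, WE, YA → queue [IP, PT, WE, YA]
Visit IP; enqueue GB, MA, QJ, WU, XZ → queue [PT, WE, YA, GB, MA, QJ, WU, XZ]
Visit PT; enqueue WV, ZV → queue [WE, YA, GB, MA, QJ, WU, XZ, WV, ZV]
Visit WE; enqueue NF, NN → queue [YA, GB, MA, QJ, WU, XZ, WV, ZV, NF, NN]
Visit YA; enqueue DA → queue [GB, MA, QJ, WU, XZ, WV, ZV, NF, NN, DA]
Visit GB → queue [MA, QJ, WU, XZ, WV, ZV, NF, NN, DA]
Visit MA → queue [QJ, WU, XZ, WV, ZV, NF, NN, DA]
Visit QJ; enqueue VC → queue [WU, XZ, WV, ZV, NF, NN, DA, VC]
Visit WU → queue [XZ, WV, ZV, NF, NN, DA, VC]
Visit XZ → queue [WV, ZV, NF, NN, DA, VC]
Visit WV → queue [ZV, NF, NN, DA, VC]
Visit ZV → queue [NF, NN, DA, VC]
Visit NF → queue [NN, DA, VC]
Visit NN → queue [DA, VC]
Visit DA → queue [VC]
Visit VC → queue []

Visit order: GT, IP, PT, WE, YA, GB, MA, QJ, WU, XZ, WV, ZV, NF, NN, DA, VC

XZ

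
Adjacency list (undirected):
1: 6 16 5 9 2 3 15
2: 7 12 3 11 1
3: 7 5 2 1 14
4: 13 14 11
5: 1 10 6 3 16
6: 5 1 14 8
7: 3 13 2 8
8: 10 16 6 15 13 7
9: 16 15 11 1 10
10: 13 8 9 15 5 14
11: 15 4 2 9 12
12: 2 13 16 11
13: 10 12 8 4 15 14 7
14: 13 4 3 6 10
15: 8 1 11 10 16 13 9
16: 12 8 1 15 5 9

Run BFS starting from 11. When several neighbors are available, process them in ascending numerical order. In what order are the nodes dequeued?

Visit 11; enqueue 2, 4, 9, 12, 15 → queue [2, 4, 9, 12, 15]
Visit 2; enqueue 1, 3, 7 → queue [4, 9, 12, 15, 1, 3, 7]
Visit 4; enqueue 13, 14 → queue [9, 12, 15, 1, 3, 7, 13, 14]
Visit 9; enqueue 10, 16 → queue [12, 15, 1, 3, 7, 13, 14, 10, 16]
Visit 12 → queue [15, 1, 3, 7, 13, 14, 10, 16]
Visit 15; enqueue 8 → queue [1, 3, 7, 13, 14, 10, 16, 8]
Visit 1; enqueue 5, 6 → queue [3, 7, 13, 14, 10, 16, 8, 5, 6]
Visit 3 → queue [7, 13, 14, 10, 16, 8, 5, 6]
Visit 7 → queue [13, 14, 10, 16, 8, 5, 6]
Visit 13 → queue [14, 10, 16, 8, 5, 6]
Visit 14 → queue [10, 16, 8, 5, 6]
Visit 10 → queue [16, 8, 5, 6]
Visit 16 → queue [8, 5, 6]
Visit 8 → queue [5, 6]
Visit 5 → queue [6]
Visit 6 → queue []

11 → 2 → 4 → 9 → 12 → 15 → 1 → 3 → 7 → 13 → 14 → 10 → 16 → 8 → 5 → 6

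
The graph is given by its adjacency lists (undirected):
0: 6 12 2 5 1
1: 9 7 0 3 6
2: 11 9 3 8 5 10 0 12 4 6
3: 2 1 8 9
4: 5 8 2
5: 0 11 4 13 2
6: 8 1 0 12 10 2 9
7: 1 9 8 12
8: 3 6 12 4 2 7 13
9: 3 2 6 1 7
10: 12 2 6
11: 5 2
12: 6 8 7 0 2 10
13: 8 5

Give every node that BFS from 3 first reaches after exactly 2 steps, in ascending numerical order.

0, 4, 5, 6, 7, 10, 11, 12, 13

Level 0: 3
Level 1: 1, 2, 8, 9
Level 2: 0, 4, 5, 6, 7, 10, 11, 12, 13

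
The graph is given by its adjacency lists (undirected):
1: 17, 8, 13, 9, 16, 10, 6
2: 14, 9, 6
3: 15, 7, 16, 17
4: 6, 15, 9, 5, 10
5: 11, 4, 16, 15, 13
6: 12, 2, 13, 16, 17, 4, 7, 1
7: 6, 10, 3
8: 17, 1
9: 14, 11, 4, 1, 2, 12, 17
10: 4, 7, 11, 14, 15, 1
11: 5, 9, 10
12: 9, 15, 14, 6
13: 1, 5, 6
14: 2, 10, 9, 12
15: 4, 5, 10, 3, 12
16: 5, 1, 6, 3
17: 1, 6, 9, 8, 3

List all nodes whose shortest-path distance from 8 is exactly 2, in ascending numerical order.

3, 6, 9, 10, 13, 16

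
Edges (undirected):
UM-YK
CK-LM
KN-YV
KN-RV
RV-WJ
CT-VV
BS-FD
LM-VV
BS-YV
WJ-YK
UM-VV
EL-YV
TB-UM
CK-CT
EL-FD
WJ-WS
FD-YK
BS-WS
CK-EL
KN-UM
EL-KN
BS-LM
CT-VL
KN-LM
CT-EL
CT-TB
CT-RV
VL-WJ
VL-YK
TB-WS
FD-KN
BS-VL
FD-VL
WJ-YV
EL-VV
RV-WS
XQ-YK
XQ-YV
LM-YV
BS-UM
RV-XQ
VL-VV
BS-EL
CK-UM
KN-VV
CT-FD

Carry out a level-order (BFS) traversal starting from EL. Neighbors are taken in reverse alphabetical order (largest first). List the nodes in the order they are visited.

Visit EL; enqueue YV, VV, KN, FD, CT, CK, BS → queue [YV, VV, KN, FD, CT, CK, BS]
Visit YV; enqueue XQ, WJ, LM → queue [VV, KN, FD, CT, CK, BS, XQ, WJ, LM]
Visit VV; enqueue VL, UM → queue [KN, FD, CT, CK, BS, XQ, WJ, LM, VL, UM]
Visit KN; enqueue RV → queue [FD, CT, CK, BS, XQ, WJ, LM, VL, UM, RV]
Visit FD; enqueue YK → queue [CT, CK, BS, XQ, WJ, LM, VL, UM, RV, YK]
Visit CT; enqueue TB → queue [CK, BS, XQ, WJ, LM, VL, UM, RV, YK, TB]
Visit CK → queue [BS, XQ, WJ, LM, VL, UM, RV, YK, TB]
Visit BS; enqueue WS → queue [XQ, WJ, LM, VL, UM, RV, YK, TB, WS]
Visit XQ → queue [WJ, LM, VL, UM, RV, YK, TB, WS]
Visit WJ → queue [LM, VL, UM, RV, YK, TB, WS]
Visit LM → queue [VL, UM, RV, YK, TB, WS]
Visit VL → queue [UM, RV, YK, TB, WS]
Visit UM → queue [RV, YK, TB, WS]
Visit RV → queue [YK, TB, WS]
Visit YK → queue [TB, WS]
Visit TB → queue [WS]
Visit WS → queue []

EL → YV → VV → KN → FD → CT → CK → BS → XQ → WJ → LM → VL → UM → RV → YK → TB → WS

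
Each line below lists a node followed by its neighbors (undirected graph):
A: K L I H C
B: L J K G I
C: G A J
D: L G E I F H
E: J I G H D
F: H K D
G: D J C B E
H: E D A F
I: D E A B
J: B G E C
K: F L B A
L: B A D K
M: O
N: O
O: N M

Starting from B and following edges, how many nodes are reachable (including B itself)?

BFS from B visits: B, L, K, J, I, G, D, A, F, E, C, H
Reachable nodes: 12 of 15 total.

12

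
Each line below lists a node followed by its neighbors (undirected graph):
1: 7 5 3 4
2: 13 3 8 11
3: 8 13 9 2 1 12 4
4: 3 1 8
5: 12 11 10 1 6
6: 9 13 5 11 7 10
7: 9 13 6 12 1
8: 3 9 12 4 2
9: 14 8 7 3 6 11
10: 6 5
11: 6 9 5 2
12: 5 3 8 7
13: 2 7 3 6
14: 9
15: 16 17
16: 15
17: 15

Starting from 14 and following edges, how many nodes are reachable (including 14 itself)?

14

BFS from 14 visits: 14, 9, 8, 7, 3, 6, 11, 12, 4, 2, 13, 1, 5, 10
Reachable nodes: 14 of 17 total.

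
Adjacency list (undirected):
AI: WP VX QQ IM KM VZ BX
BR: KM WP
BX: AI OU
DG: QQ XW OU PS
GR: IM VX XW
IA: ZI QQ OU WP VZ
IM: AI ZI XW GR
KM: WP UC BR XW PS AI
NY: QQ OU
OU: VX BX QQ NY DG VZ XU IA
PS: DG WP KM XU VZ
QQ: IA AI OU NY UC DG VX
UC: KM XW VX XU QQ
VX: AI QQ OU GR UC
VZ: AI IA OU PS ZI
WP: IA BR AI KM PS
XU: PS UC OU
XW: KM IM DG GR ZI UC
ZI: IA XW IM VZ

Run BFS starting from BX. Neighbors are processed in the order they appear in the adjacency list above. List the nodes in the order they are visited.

Visit BX; enqueue AI, OU → queue [AI, OU]
Visit AI; enqueue WP, VX, QQ, IM, KM, VZ → queue [OU, WP, VX, QQ, IM, KM, VZ]
Visit OU; enqueue NY, DG, XU, IA → queue [WP, VX, QQ, IM, KM, VZ, NY, DG, XU, IA]
Visit WP; enqueue BR, PS → queue [VX, QQ, IM, KM, VZ, NY, DG, XU, IA, BR, PS]
Visit VX; enqueue GR, UC → queue [QQ, IM, KM, VZ, NY, DG, XU, IA, BR, PS, GR, UC]
Visit QQ → queue [IM, KM, VZ, NY, DG, XU, IA, BR, PS, GR, UC]
Visit IM; enqueue ZI, XW → queue [KM, VZ, NY, DG, XU, IA, BR, PS, GR, UC, ZI, XW]
Visit KM → queue [VZ, NY, DG, XU, IA, BR, PS, GR, UC, ZI, XW]
Visit VZ → queue [NY, DG, XU, IA, BR, PS, GR, UC, ZI, XW]
Visit NY → queue [DG, XU, IA, BR, PS, GR, UC, ZI, XW]
Visit DG → queue [XU, IA, BR, PS, GR, UC, ZI, XW]
Visit XU → queue [IA, BR, PS, GR, UC, ZI, XW]
Visit IA → queue [BR, PS, GR, UC, ZI, XW]
Visit BR → queue [PS, GR, UC, ZI, XW]
Visit PS → queue [GR, UC, ZI, XW]
Visit GR → queue [UC, ZI, XW]
Visit UC → queue [ZI, XW]
Visit ZI → queue [XW]
Visit XW → queue []

BX, AI, OU, WP, VX, QQ, IM, KM, VZ, NY, DG, XU, IA, BR, PS, GR, UC, ZI, XW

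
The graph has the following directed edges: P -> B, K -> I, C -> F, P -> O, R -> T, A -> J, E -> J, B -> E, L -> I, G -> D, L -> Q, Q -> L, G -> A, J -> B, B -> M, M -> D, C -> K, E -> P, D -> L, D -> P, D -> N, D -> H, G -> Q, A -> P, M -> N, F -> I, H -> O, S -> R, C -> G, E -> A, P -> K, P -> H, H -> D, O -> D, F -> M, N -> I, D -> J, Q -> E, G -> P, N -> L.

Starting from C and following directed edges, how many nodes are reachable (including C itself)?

17

BFS from C visits: C, F, G, K, I, M, A, D, P, Q, N, J, H, L, B, O, E
Reachable nodes: 17 of 20 total.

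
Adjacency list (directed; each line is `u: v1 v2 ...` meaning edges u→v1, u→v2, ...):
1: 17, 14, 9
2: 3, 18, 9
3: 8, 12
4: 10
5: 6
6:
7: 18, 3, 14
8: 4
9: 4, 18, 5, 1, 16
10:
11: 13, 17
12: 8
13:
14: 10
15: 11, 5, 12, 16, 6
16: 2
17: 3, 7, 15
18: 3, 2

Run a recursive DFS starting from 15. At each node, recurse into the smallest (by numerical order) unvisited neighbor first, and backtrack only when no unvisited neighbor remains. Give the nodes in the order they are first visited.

15, 5, 6, 11, 13, 17, 3, 8, 4, 10, 12, 7, 14, 18, 2, 9, 1, 16

Visit 15
15 → 5
5 → 6
15 → 11
11 → 13
11 → 17
17 → 3
3 → 8
8 → 4
4 → 10
3 → 12
17 → 7
7 → 14
7 → 18
18 → 2
2 → 9
9 → 1
9 → 16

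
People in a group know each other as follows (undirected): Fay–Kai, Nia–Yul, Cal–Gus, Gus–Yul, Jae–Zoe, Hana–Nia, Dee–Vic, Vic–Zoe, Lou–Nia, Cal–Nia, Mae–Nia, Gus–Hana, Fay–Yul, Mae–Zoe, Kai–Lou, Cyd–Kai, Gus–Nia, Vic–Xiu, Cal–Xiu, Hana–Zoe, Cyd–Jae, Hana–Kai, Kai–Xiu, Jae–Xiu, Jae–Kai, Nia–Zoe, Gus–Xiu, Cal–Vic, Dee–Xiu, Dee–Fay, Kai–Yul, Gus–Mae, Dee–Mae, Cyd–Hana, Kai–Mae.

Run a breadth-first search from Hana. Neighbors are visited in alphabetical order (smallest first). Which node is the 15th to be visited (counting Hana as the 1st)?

Dee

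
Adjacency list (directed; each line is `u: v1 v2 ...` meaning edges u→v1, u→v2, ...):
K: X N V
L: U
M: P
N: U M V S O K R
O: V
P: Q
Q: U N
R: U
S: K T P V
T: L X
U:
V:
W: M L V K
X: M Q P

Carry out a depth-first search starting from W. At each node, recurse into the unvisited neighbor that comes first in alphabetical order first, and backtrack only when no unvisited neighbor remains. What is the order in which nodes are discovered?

Visit W
W → K
K → N
N → M
M → P
P → Q
Q → U
N → O
O → V
N → R
N → S
S → T
T → L
T → X

W, K, N, M, P, Q, U, O, V, R, S, T, L, X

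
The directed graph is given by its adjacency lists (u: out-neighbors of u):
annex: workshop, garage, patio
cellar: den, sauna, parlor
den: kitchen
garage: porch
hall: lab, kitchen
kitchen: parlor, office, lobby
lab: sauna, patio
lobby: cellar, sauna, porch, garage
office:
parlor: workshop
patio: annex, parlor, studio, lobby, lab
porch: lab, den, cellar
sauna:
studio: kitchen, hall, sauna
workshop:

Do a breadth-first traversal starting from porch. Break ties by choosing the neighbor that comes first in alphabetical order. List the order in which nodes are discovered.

Visit porch; enqueue cellar, den, lab → queue [cellar, den, lab]
Visit cellar; enqueue parlor, sauna → queue [den, lab, parlor, sauna]
Visit den; enqueue kitchen → queue [lab, parlor, sauna, kitchen]
Visit lab; enqueue patio → queue [parlor, sauna, kitchen, patio]
Visit parlor; enqueue workshop → queue [sauna, kitchen, patio, workshop]
Visit sauna → queue [kitchen, patio, workshop]
Visit kitchen; enqueue lobby, office → queue [patio, workshop, lobby, office]
Visit patio; enqueue annex, studio → queue [workshop, lobby, office, annex, studio]
Visit workshop → queue [lobby, office, annex, studio]
Visit lobby; enqueue garage → queue [office, annex, studio, garage]
Visit office → queue [annex, studio, garage]
Visit annex → queue [studio, garage]
Visit studio; enqueue hall → queue [garage, hall]
Visit garage → queue [hall]
Visit hall → queue []

porch cellar den lab parlor sauna kitchen patio workshop lobby office annex studio garage hall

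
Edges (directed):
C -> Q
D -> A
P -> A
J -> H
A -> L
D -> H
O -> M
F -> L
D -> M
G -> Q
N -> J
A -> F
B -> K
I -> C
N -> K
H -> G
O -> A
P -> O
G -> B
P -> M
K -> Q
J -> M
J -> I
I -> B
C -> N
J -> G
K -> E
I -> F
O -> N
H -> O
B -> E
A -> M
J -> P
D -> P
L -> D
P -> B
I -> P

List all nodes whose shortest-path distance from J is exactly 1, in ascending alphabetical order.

G, H, I, M, P

Level 0: J
Level 1: G, H, I, M, P
Level 2: A, B, C, F, O, Q
Level 3: E, K, L, N
Level 4: D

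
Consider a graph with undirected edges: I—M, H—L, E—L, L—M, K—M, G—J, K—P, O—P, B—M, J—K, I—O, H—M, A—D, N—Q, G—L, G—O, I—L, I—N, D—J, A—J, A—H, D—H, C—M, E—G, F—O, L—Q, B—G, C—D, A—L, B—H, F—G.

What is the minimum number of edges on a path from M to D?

2

Level 0: M
Level 1: B, C, H, I, K, L
Level 2: A, D, E, G, J, N, O, P, Q
Level 3: F
D first appears at level 2.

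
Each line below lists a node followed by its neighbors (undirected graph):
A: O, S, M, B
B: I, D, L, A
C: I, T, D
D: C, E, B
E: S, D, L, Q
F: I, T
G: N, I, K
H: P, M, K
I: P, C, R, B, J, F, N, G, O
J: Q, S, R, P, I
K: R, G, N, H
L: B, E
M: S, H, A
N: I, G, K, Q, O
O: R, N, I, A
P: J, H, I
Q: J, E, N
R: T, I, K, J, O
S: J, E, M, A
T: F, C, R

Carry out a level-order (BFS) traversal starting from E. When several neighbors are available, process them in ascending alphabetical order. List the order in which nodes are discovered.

Visit E; enqueue D, L, Q, S → queue [D, L, Q, S]
Visit D; enqueue B, C → queue [L, Q, S, B, C]
Visit L → queue [Q, S, B, C]
Visit Q; enqueue J, N → queue [S, B, C, J, N]
Visit S; enqueue A, M → queue [B, C, J, N, A, M]
Visit B; enqueue I → queue [C, J, N, A, M, I]
Visit C; enqueue T → queue [J, N, A, M, I, T]
Visit J; enqueue P, R → queue [N, A, M, I, T, P, R]
Visit N; enqueue G, K, O → queue [A, M, I, T, P, R, G, K, O]
Visit A → queue [M, I, T, P, R, G, K, O]
Visit M; enqueue H → queue [I, T, P, R, G, K, O, H]
Visit I; enqueue F → queue [T, P, R, G, K, O, H, F]
Visit T → queue [P, R, G, K, O, H, F]
Visit P → queue [R, G, K, O, H, F]
Visit R → queue [G, K, O, H, F]
Visit G → queue [K, O, H, F]
Visit K → queue [O, H, F]
Visit O → queue [H, F]
Visit H → queue [F]
Visit F → queue []

E D L Q S B C J N A M I T P R G K O H F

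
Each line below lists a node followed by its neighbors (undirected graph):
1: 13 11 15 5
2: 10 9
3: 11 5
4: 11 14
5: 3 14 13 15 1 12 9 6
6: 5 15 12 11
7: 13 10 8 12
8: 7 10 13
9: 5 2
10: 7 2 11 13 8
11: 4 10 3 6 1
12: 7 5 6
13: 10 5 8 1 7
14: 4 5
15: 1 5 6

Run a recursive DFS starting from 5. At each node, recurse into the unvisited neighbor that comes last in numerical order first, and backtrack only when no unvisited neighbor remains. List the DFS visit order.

Visit 5
5 → 15
15 → 6
6 → 12
12 → 7
7 → 13
13 → 10
10 → 11
11 → 4
4 → 14
11 → 3
11 → 1
10 → 8
10 → 2
2 → 9

5, 15, 6, 12, 7, 13, 10, 11, 4, 14, 3, 1, 8, 2, 9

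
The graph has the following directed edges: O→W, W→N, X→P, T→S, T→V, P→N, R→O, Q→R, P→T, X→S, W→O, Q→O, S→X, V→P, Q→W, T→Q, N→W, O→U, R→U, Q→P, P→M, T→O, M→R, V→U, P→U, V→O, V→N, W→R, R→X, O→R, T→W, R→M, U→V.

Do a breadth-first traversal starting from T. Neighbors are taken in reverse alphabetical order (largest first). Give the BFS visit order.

Visit T; enqueue W, V, S, Q, O → queue [W, V, S, Q, O]
Visit W; enqueue R, N → queue [V, S, Q, O, R, N]
Visit V; enqueue U, P → queue [S, Q, O, R, N, U, P]
Visit S; enqueue X → queue [Q, O, R, N, U, P, X]
Visit Q → queue [O, R, N, U, P, X]
Visit O → queue [R, N, U, P, X]
Visit R; enqueue M → queue [N, U, P, X, M]
Visit N → queue [U, P, X, M]
Visit U → queue [P, X, M]
Visit P → queue [X, M]
Visit X → queue [M]
Visit M → queue []

T -> W -> V -> S -> Q -> O -> R -> N -> U -> P -> X -> M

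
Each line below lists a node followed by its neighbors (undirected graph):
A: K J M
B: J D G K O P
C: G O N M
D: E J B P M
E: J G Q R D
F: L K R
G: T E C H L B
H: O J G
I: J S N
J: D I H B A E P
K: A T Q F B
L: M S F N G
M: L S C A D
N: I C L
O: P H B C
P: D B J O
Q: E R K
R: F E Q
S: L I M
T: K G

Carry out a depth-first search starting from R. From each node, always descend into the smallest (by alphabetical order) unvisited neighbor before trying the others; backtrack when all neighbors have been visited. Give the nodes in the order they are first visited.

R -> E -> D -> B -> G -> C -> M -> A -> J -> H -> O -> P -> I -> N -> L -> F -> K -> Q -> T -> S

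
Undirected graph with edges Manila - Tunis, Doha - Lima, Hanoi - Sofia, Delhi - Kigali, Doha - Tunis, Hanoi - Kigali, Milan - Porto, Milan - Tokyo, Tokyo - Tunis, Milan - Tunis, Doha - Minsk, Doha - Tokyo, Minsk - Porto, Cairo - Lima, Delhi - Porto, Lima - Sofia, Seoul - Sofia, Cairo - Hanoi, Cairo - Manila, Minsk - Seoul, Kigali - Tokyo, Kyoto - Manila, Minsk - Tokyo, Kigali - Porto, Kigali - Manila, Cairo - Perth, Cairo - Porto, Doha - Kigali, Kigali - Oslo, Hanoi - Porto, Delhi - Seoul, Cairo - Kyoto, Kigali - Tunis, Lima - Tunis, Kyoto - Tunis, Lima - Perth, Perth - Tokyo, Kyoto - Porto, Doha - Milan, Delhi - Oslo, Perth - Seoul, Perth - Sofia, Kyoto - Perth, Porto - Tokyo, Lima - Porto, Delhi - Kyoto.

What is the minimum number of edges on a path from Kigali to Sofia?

2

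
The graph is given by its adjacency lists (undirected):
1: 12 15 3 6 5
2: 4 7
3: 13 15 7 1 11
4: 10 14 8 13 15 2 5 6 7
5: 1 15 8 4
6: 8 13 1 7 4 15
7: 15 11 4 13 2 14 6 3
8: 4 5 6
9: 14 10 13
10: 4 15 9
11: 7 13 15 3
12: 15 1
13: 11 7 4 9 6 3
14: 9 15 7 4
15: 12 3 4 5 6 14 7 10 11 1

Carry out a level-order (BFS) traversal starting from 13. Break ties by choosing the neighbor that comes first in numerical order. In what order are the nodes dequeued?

13 3 4 6 7 9 11 1 15 2 5 8 10 14 12

Visit 13; enqueue 3, 4, 6, 7, 9, 11 → queue [3, 4, 6, 7, 9, 11]
Visit 3; enqueue 1, 15 → queue [4, 6, 7, 9, 11, 1, 15]
Visit 4; enqueue 2, 5, 8, 10, 14 → queue [6, 7, 9, 11, 1, 15, 2, 5, 8, 10, 14]
Visit 6 → queue [7, 9, 11, 1, 15, 2, 5, 8, 10, 14]
Visit 7 → queue [9, 11, 1, 15, 2, 5, 8, 10, 14]
Visit 9 → queue [11, 1, 15, 2, 5, 8, 10, 14]
Visit 11 → queue [1, 15, 2, 5, 8, 10, 14]
Visit 1; enqueue 12 → queue [15, 2, 5, 8, 10, 14, 12]
Visit 15 → queue [2, 5, 8, 10, 14, 12]
Visit 2 → queue [5, 8, 10, 14, 12]
Visit 5 → queue [8, 10, 14, 12]
Visit 8 → queue [10, 14, 12]
Visit 10 → queue [14, 12]
Visit 14 → queue [12]
Visit 12 → queue []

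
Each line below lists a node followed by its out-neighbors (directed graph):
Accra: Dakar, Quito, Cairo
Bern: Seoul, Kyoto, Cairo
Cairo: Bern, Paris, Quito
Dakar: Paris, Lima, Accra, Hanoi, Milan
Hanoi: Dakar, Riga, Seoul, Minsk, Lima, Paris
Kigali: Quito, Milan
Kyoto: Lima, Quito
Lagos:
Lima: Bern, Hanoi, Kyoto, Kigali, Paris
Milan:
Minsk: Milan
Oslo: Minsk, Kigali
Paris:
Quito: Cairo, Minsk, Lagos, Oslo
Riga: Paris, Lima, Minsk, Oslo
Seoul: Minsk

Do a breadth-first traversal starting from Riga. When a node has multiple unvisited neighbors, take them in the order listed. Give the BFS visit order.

Visit Riga; enqueue Paris, Lima, Minsk, Oslo → queue [Paris, Lima, Minsk, Oslo]
Visit Paris → queue [Lima, Minsk, Oslo]
Visit Lima; enqueue Bern, Hanoi, Kyoto, Kigali → queue [Minsk, Oslo, Bern, Hanoi, Kyoto, Kigali]
Visit Minsk; enqueue Milan → queue [Oslo, Bern, Hanoi, Kyoto, Kigali, Milan]
Visit Oslo → queue [Bern, Hanoi, Kyoto, Kigali, Milan]
Visit Bern; enqueue Seoul, Cairo → queue [Hanoi, Kyoto, Kigali, Milan, Seoul, Cairo]
Visit Hanoi; enqueue Dakar → queue [Kyoto, Kigali, Milan, Seoul, Cairo, Dakar]
Visit Kyoto; enqueue Quito → queue [Kigali, Milan, Seoul, Cairo, Dakar, Quito]
Visit Kigali → queue [Milan, Seoul, Cairo, Dakar, Quito]
Visit Milan → queue [Seoul, Cairo, Dakar, Quito]
Visit Seoul → queue [Cairo, Dakar, Quito]
Visit Cairo → queue [Dakar, Quito]
Visit Dakar; enqueue Accra → queue [Quito, Accra]
Visit Quito; enqueue Lagos → queue [Accra, Lagos]
Visit Accra → queue [Lagos]
Visit Lagos → queue []

Riga -> Paris -> Lima -> Minsk -> Oslo -> Bern -> Hanoi -> Kyoto -> Kigali -> Milan -> Seoul -> Cairo -> Dakar -> Quito -> Accra -> Lagos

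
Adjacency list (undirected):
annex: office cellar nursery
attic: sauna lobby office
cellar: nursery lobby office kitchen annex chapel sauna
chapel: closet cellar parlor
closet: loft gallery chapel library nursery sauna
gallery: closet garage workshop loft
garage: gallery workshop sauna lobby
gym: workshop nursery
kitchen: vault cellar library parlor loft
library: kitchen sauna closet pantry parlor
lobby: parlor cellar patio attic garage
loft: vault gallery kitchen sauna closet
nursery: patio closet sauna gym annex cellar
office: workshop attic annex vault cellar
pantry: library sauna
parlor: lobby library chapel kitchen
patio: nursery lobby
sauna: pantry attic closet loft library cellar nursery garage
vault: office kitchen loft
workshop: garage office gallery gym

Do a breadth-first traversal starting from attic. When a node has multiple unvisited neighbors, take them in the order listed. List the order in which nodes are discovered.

attic -> sauna -> lobby -> office -> pantry -> closet -> loft -> library -> cellar -> nursery -> garage -> parlor -> patio -> workshop -> annex -> vault -> gallery -> chapel -> kitchen -> gym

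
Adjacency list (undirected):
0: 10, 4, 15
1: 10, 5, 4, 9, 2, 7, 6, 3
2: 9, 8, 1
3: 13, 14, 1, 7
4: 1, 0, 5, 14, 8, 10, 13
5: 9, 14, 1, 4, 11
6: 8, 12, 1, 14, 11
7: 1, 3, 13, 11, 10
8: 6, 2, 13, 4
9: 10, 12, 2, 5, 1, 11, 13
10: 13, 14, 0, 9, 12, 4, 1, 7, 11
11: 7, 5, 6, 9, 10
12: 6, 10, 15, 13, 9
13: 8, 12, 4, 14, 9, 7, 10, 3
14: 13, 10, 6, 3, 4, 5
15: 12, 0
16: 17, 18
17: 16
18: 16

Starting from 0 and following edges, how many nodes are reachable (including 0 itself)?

16

BFS from 0 visits: 0, 10, 4, 15, 13, 14, 9, 12, 1, 7, 11, 5, 8, 3, 6, 2
Reachable nodes: 16 of 19 total.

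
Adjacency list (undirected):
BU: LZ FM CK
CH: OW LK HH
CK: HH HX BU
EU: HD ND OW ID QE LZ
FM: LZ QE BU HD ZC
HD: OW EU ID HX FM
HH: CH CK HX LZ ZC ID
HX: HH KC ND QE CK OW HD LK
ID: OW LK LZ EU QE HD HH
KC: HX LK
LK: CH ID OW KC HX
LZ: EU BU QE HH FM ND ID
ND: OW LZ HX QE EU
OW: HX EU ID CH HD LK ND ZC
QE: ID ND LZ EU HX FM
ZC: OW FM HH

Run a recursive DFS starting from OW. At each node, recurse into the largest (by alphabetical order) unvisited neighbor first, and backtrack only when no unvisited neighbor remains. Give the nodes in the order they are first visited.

Visit OW
OW → ZC
ZC → HH
HH → LZ
LZ → QE
QE → ND
ND → HX
HX → LK
LK → KC
LK → ID
ID → HD
HD → FM
FM → BU
BU → CK
HD → EU
LK → CH

OW → ZC → HH → LZ → QE → ND → HX → LK → KC → ID → HD → FM → BU → CK → EU → CH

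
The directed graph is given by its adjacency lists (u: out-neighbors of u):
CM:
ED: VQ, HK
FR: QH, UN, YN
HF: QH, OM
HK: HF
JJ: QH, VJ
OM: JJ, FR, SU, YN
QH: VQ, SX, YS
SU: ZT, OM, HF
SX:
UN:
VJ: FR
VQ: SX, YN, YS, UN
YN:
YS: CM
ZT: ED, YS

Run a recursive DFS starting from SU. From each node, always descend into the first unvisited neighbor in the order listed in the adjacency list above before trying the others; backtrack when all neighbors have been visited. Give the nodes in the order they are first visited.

Visit SU
SU → ZT
ZT → ED
ED → VQ
VQ → SX
VQ → YN
VQ → YS
YS → CM
VQ → UN
ED → HK
HK → HF
HF → QH
HF → OM
OM → JJ
JJ → VJ
VJ → FR

SU ZT ED VQ SX YN YS CM UN HK HF QH OM JJ VJ FR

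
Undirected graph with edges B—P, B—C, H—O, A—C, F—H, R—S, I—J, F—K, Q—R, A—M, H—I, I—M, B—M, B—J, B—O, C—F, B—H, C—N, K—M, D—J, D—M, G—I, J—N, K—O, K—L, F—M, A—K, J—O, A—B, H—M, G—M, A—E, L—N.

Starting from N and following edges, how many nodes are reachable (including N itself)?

16

BFS from N visits: N, L, J, C, K, O, I, D, B, F, A, M, H, G, P, E
Reachable nodes: 16 of 19 total.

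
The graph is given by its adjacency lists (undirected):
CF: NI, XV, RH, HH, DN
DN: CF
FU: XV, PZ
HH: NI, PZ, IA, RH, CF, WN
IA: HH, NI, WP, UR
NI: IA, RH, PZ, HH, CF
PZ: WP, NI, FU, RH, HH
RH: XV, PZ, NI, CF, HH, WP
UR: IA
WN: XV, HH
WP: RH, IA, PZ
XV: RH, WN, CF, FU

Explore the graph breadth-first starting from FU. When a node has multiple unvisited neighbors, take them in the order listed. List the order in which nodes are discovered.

FU XV PZ RH WN CF WP NI HH DN IA UR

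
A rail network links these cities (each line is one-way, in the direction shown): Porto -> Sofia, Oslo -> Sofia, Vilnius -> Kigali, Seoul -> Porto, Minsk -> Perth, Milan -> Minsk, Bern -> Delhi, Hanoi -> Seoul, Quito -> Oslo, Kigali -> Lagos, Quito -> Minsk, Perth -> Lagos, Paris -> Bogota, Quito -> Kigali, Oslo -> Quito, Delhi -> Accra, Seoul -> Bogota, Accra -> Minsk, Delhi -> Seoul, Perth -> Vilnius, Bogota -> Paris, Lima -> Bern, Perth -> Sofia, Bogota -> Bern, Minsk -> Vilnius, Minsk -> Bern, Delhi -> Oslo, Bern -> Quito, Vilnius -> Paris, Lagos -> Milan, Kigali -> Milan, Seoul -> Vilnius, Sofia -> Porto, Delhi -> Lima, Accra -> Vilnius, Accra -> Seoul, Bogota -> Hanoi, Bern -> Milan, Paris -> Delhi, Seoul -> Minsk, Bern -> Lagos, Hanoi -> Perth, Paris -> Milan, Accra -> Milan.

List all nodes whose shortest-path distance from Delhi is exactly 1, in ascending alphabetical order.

Level 0: Delhi
Level 1: Accra, Lima, Oslo, Seoul
Level 2: Bern, Bogota, Milan, Minsk, Porto, Quito, Sofia, Vilnius
Level 3: Hanoi, Kigali, Lagos, Paris, Perth

Accra, Lima, Oslo, Seoul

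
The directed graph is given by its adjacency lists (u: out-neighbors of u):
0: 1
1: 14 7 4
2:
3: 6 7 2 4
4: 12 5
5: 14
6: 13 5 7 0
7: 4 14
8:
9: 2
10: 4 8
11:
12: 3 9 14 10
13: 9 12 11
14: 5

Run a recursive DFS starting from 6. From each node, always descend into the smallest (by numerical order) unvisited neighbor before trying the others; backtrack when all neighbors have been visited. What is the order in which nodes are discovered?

Visit 6
6 → 0
0 → 1
1 → 4
4 → 5
5 → 14
4 → 12
12 → 3
3 → 2
3 → 7
12 → 9
12 → 10
10 → 8
6 → 13
13 → 11

6 0 1 4 5 14 12 3 2 7 9 10 8 13 11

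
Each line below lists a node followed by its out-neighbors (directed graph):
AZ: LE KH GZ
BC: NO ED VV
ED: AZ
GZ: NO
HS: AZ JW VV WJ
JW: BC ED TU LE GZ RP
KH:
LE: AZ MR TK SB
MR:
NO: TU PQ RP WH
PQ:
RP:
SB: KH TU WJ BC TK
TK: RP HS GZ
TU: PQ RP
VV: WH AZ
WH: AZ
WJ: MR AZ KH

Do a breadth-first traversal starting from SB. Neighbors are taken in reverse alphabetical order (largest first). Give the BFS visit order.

Visit SB; enqueue WJ, TU, TK, KH, BC → queue [WJ, TU, TK, KH, BC]
Visit WJ; enqueue MR, AZ → queue [TU, TK, KH, BC, MR, AZ]
Visit TU; enqueue RP, PQ → queue [TK, KH, BC, MR, AZ, RP, PQ]
Visit TK; enqueue HS, GZ → queue [KH, BC, MR, AZ, RP, PQ, HS, GZ]
Visit KH → queue [BC, MR, AZ, RP, PQ, HS, GZ]
Visit BC; enqueue VV, NO, ED → queue [MR, AZ, RP, PQ, HS, GZ, VV, NO, ED]
Visit MR → queue [AZ, RP, PQ, HS, GZ, VV, NO, ED]
Visit AZ; enqueue LE → queue [RP, PQ, HS, GZ, VV, NO, ED, LE]
Visit RP → queue [PQ, HS, GZ, VV, NO, ED, LE]
Visit PQ → queue [HS, GZ, VV, NO, ED, LE]
Visit HS; enqueue JW → queue [GZ, VV, NO, ED, LE, JW]
Visit GZ → queue [VV, NO, ED, LE, JW]
Visit VV; enqueue WH → queue [NO, ED, LE, JW, WH]
Visit NO → queue [ED, LE, JW, WH]
Visit ED → queue [LE, JW, WH]
Visit LE → queue [JW, WH]
Visit JW → queue [WH]
Visit WH → queue []

SB → WJ → TU → TK → KH → BC → MR → AZ → RP → PQ → HS → GZ → VV → NO → ED → LE → JW → WH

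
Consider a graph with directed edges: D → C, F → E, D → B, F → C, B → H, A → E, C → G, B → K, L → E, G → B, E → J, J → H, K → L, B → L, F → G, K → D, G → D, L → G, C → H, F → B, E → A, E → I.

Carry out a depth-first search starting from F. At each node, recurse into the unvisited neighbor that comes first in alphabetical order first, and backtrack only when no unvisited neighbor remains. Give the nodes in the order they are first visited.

Visit F
F → B
B → H
B → K
K → D
D → C
C → G
K → L
L → E
E → A
E → I
E → J

F → B → H → K → D → C → G → L → E → A → I → J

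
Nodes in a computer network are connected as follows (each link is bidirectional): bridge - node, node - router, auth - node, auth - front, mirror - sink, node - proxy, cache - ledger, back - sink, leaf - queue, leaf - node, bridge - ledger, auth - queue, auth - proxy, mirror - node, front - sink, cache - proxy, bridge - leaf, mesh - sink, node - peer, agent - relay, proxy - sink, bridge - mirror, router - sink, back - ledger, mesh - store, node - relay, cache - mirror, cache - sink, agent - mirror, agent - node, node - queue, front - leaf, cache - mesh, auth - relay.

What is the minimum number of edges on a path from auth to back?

Level 0: auth
Level 1: front, node, proxy, queue, relay
Level 2: agent, bridge, cache, leaf, mirror, peer, router, sink
Level 3: back, ledger, mesh
Level 4: store
back first appears at level 3.

3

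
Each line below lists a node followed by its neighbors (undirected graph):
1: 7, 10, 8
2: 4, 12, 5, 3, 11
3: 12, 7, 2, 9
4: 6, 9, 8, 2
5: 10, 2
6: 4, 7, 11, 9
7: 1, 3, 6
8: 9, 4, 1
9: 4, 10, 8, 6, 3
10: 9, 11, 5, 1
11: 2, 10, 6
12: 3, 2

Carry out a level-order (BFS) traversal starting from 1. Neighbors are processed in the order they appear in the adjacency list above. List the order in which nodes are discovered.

Visit 1; enqueue 7, 10, 8 → queue [7, 10, 8]
Visit 7; enqueue 3, 6 → queue [10, 8, 3, 6]
Visit 10; enqueue 9, 11, 5 → queue [8, 3, 6, 9, 11, 5]
Visit 8; enqueue 4 → queue [3, 6, 9, 11, 5, 4]
Visit 3; enqueue 12, 2 → queue [6, 9, 11, 5, 4, 12, 2]
Visit 6 → queue [9, 11, 5, 4, 12, 2]
Visit 9 → queue [11, 5, 4, 12, 2]
Visit 11 → queue [5, 4, 12, 2]
Visit 5 → queue [4, 12, 2]
Visit 4 → queue [12, 2]
Visit 12 → queue [2]
Visit 2 → queue []

1 → 7 → 10 → 8 → 3 → 6 → 9 → 11 → 5 → 4 → 12 → 2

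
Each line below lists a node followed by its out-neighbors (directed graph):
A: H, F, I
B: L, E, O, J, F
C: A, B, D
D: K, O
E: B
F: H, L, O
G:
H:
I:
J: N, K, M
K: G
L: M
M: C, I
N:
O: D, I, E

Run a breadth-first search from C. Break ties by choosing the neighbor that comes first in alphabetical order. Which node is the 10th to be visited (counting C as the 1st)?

L

Visit C; enqueue A, B, D → queue [A, B, D]
Visit A; enqueue F, H, I → queue [B, D, F, H, I]
Visit B; enqueue E, J, L, O → queue [D, F, H, I, E, J, L, O]
Visit D; enqueue K → queue [F, H, I, E, J, L, O, K]
Visit F → queue [H, I, E, J, L, O, K]
Visit H → queue [I, E, J, L, O, K]
Visit I → queue [E, J, L, O, K]
Visit E → queue [J, L, O, K]
Visit J; enqueue M, N → queue [L, O, K, M, N]
Visit L → queue [O, K, M, N]
Visit O → queue [K, M, N]
Visit K; enqueue G → queue [M, N, G]
Visit M → queue [N, G]
Visit N → queue [G]
Visit G → queue []

Visit order: C, A, B, D, F, H, I, E, J, L, O, K, M, N, G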